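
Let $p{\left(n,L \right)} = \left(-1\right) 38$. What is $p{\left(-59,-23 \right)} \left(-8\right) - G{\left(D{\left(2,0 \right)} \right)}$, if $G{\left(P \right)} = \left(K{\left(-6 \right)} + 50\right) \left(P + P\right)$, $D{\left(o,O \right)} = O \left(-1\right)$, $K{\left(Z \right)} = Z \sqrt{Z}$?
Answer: $304$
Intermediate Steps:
$K{\left(Z \right)} = Z^{\frac{3}{2}}$
$D{\left(o,O \right)} = - O$
$p{\left(n,L \right)} = -38$
$G{\left(P \right)} = 2 P \left(50 - 6 i \sqrt{6}\right)$ ($G{\left(P \right)} = \left(\left(-6\right)^{\frac{3}{2}} + 50\right) \left(P + P\right) = \left(- 6 i \sqrt{6} + 50\right) 2 P = \left(50 - 6 i \sqrt{6}\right) 2 P = 2 P \left(50 - 6 i \sqrt{6}\right)$)
$p{\left(-59,-23 \right)} \left(-8\right) - G{\left(D{\left(2,0 \right)} \right)} = \left(-38\right) \left(-8\right) - 4 \left(\left(-1\right) 0\right) \left(25 - 3 i \sqrt{6}\right) = 304 - 4 \cdot 0 \left(25 - 3 i \sqrt{6}\right) = 304 - 0 = 304 + 0 = 304$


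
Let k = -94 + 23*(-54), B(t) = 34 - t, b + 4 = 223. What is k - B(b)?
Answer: -1151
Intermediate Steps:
b = 219 (b = -4 + 223 = 219)
k = -1336 (k = -94 - 1242 = -1336)
k - B(b) = -1336 - (34 - 1*219) = -1336 - (34 - 219) = -1336 - 1*(-185) = -1336 + 185 = -1151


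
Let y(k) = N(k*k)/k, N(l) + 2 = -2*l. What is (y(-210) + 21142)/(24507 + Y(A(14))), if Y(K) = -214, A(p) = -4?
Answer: 2264011/2550765 ≈ 0.88758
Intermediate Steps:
N(l) = -2 - 2*l
y(k) = (-2 - 2*k²)/k (y(k) = (-2 - 2*k*k)/k = (-2 - 2*k²)/k)
(y(-210) + 21142)/(24507 + Y(A(14))) = ((-2*(-210) - 2/(-210)) + 21142)/(24507 - 214) = ((420 - 2*(-1/210)) + 21142)/24293 = ((420 + 1/105) + 21142)*(1/24293) = (44101/105 + 21142)*(1/24293) = (2264011/105)*(1/24293) = 2264011/2550765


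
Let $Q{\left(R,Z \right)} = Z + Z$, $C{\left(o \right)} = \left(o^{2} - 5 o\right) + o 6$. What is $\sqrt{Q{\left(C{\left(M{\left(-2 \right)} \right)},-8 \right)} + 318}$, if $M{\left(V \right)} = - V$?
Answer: $\sqrt{302} \approx 17.378$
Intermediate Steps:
$C{\left(o \right)} = o + o^{2}$ ($C{\left(o \right)} = \left(o^{2} - 5 o\right) + 6 o = o + o^{2}$)
$Q{\left(R,Z \right)} = 2 Z$
$\sqrt{Q{\left(C{\left(M{\left(-2 \right)} \right)},-8 \right)} + 318} = \sqrt{2 \left(-8\right) + 318} = \sqrt{-16 + 318} = \sqrt{302}$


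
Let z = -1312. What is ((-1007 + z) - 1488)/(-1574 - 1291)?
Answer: 1269/955 ≈ 1.3288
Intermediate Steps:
((-1007 + z) - 1488)/(-1574 - 1291) = ((-1007 - 1312) - 1488)/(-1574 - 1291) = (-2319 - 1488)/(-2865) = -3807*(-1/2865) = 1269/955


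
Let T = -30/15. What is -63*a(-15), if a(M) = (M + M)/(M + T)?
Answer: -1890/17 ≈ -111.18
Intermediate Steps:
T = -2 (T = -30*1/15 = -2)
a(M) = 2*M/(-2 + M) (a(M) = (M + M)/(M - 2) = (2*M)/(-2 + M) = 2*M/(-2 + M))
-63*a(-15) = -126*(-15)/(-2 - 15) = -126*(-15)/(-17) = -126*(-15)*(-1)/17 = -63*30/17 = -1890/17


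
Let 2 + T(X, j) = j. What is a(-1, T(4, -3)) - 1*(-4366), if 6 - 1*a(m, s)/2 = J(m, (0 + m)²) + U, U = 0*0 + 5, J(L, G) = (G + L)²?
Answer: 4368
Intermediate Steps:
U = 5 (U = 0 + 5 = 5)
T(X, j) = -2 + j
a(m, s) = 2 - 2*(m + m²)² (a(m, s) = 12 - 2*(((0 + m)² + m)² + 5) = 12 - 2*((m² + m)² + 5) = 12 - 2*((m + m²)² + 5) = 12 - 2*(5 + (m + m²)²) = 12 + (-10 - 2*(m + m²)²) = 2 - 2*(m + m²)²)
a(-1, T(4, -3)) - 1*(-4366) = (2 - 2*(-1)²*(1 - 1)²) - 1*(-4366) = (2 - 2*1*0²) + 4366 = (2 - 2*1*0) + 4366 = (2 + 0) + 4366 = 2 + 4366 = 4368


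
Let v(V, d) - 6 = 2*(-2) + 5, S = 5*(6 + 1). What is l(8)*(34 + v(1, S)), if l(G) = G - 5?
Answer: 123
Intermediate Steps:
S = 35 (S = 5*7 = 35)
v(V, d) = 7 (v(V, d) = 6 + (2*(-2) + 5) = 6 + (-4 + 5) = 6 + 1 = 7)
l(G) = -5 + G
l(8)*(34 + v(1, S)) = (-5 + 8)*(34 + 7) = 3*41 = 123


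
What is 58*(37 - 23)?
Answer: 812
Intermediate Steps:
58*(37 - 23) = 58*14 = 812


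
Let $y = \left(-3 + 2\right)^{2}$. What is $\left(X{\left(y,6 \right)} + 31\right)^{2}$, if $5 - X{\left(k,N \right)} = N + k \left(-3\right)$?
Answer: $1089$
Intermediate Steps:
$y = 1$ ($y = \left(-1\right)^{2} = 1$)
$X{\left(k,N \right)} = 5 - N + 3 k$ ($X{\left(k,N \right)} = 5 - \left(N + k \left(-3\right)\right) = 5 - \left(N - 3 k\right) = 5 - N + 3 k$)
$\left(X{\left(y,6 \right)} + 31\right)^{2} = \left(\left(5 - 6 + 3 \cdot 1\right) + 31\right)^{2} = \left(\left(5 - 6 + 3\right) + 31\right)^{2} = \left(2 + 31\right)^{2} = 33^{2} = 1089$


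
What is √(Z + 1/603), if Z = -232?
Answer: 7*I*√191285/201 ≈ 15.231*I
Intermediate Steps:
√(Z + 1/603) = √(-232 + 1/603) = √(-139895/603) = 7*I*√191285/201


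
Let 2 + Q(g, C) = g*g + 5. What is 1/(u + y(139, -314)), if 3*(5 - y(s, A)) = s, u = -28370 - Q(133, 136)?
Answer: -3/138310 ≈ -2.1690e-5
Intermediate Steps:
Q(g, C) = 3 + g**2 (Q(g, C) = -2 + (g*g + 5) = -2 + (g**2 + 5) = -2 + (5 + g**2) = 3 + g**2)
u = -46062 (u = -28370 - (3 + 133**2) = -28370 - (3 + 17689) = -28370 - 1*17692 = -28370 - 17692 = -46062)
y(s, A) = 5 - s/3
1/(u + y(139, -314)) = 1/(-46062 + (5 - 1/3*139)) = 1/(-46062 + (5 - 139/3)) = 1/(-46062 - 124/3) = 1/(-138310/3) = -3/138310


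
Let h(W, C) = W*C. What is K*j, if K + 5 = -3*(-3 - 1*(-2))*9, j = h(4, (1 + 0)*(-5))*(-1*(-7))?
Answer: -3080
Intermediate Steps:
h(W, C) = C*W
j = -140 (j = (((1 + 0)*(-5))*4)*(-1*(-7)) = ((1*(-5))*4)*7 = -5*4*7 = -20*7 = -140)
K = 22 (K = -5 - 3*(-3 - 1*(-2))*9 = -5 - 3*(-3 + 2)*9 = -5 - 3*(-1)*9 = -5 + 3*9 = -5 + 27 = 22)
K*j = 22*(-140) = -3080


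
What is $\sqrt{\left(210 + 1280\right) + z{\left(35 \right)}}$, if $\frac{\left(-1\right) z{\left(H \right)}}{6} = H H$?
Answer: $2 i \sqrt{1465} \approx 76.551 i$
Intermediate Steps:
$z{\left(H \right)} = - 6 H^{2}$ ($z{\left(H \right)} = - 6 H H = - 6 H^{2}$)
$\sqrt{\left(210 + 1280\right) + z{\left(35 \right)}} = \sqrt{\left(210 + 1280\right) - 6 \cdot 35^{2}} = \sqrt{1490 - 7350} = \sqrt{-5860} = 2 i \sqrt{1465}$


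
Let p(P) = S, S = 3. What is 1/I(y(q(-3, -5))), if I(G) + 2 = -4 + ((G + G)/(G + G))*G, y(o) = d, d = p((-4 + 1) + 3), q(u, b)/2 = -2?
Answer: -⅓ ≈ -0.33333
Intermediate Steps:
q(u, b) = -4 (q(u, b) = 2*(-2) = -4)
p(P) = 3
d = 3
y(o) = 3
I(G) = -6 + G (I(G) = -2 + (-4 + ((G + G)/(G + G))*G) = -2 + (-4 + ((2*G)/((2*G)))*G) = -2 + (-4 + ((2*G)*(1/(2*G)))*G) = -2 + (-4 + 1*G) = -2 + (-4 + G) = -6 + G)
1/I(y(q(-3, -5))) = 1/(-6 + 3) = 1/(-3) = -⅓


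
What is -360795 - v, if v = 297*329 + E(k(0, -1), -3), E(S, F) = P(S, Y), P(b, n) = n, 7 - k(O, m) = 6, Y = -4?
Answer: -458504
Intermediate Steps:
k(O, m) = 1 (k(O, m) = 7 - 1*6 = 7 - 6 = 1)
E(S, F) = -4
v = 97709 (v = 297*329 - 4 = 97713 - 4 = 97709)
-360795 - v = -360795 - 1*97709 = -360795 - 97709 = -458504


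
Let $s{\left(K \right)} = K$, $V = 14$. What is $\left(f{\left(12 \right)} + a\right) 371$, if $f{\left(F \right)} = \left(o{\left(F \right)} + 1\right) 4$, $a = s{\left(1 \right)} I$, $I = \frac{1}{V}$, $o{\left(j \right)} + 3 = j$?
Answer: $\frac{29733}{2} \approx 14867.0$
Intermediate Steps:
$o{\left(j \right)} = -3 + j$
$I = \frac{1}{14} \approx 0.071429$
$a = \frac{1}{14}$ ($a = 1 \cdot \frac{1}{14} = \frac{1}{14} \approx 0.071429$)
$f{\left(F \right)} = -8 + 4 F$ ($f{\left(F \right)} = \left(\left(-3 + F\right) + 1\right) 4 = \left(-2 + F\right) 4 = -8 + 4 F$)
$\left(f{\left(12 \right)} + a\right) 371 = \left(\left(-8 + 4 \cdot 12\right) + \frac{1}{14}\right) 371 = \left(\left(-8 + 48\right) + \frac{1}{14}\right) 371 = \left(40 + \frac{1}{14}\right) 371 = \frac{561}{14} \cdot 371 = \frac{29733}{2}$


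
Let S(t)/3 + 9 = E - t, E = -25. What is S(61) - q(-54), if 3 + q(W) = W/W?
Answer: -283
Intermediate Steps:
S(t) = -102 - 3*t (S(t) = -27 + 3*(-25 - t) = -27 + (-75 - 3*t) = -102 - 3*t)
q(W) = -2 (q(W) = -3 + W/W = -3 + 1 = -2)
S(61) - q(-54) = (-102 - 3*61) - 1*(-2) = (-102 - 183) + 2 = -285 + 2 = -283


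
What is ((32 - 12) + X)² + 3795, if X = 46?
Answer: 8151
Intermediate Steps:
((32 - 12) + X)² + 3795 = ((32 - 12) + 46)² + 3795 = (20 + 46)² + 3795 = 66² + 3795 = 4356 + 3795 = 8151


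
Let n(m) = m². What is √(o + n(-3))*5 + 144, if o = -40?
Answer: 144 + 5*I*√31 ≈ 144.0 + 27.839*I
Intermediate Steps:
√(o + n(-3))*5 + 144 = √(-40 + (-3)²)*5 + 144 = √(-40 + 9)*5 + 144 = √(-31)*5 + 144 = (I*√31)*5 + 144 = 5*I*√31 + 144 = 144 + 5*I*√31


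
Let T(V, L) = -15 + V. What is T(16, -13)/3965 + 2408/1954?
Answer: 4774837/3873805 ≈ 1.2326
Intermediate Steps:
T(16, -13)/3965 + 2408/1954 = (-15 + 16)/3965 + 2408/1954 = 1*(1/3965) + 2408*(1/1954) = 1/3965 + 1204/977 = 4774837/3873805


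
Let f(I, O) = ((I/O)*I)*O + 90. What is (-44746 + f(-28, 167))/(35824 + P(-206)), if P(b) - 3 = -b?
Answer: -14624/12011 ≈ -1.2176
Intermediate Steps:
P(b) = 3 - b
f(I, O) = 90 + I² (f(I, O) = (I²/O)*O + 90 = I² + 90 = 90 + I²)
(-44746 + f(-28, 167))/(35824 + P(-206)) = (-44746 + (90 + (-28)²))/(35824 + (3 - 1*(-206))) = (-44746 + (90 + 784))/(35824 + (3 + 206)) = (-44746 + 874)/(35824 + 209) = -43872/36033 = -43872*1/36033 = -14624/12011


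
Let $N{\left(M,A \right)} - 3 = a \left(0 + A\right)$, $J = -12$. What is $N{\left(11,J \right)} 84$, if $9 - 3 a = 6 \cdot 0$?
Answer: $-2772$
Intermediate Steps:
$a = 3$ ($a = 3 - \frac{6 \cdot 0}{3} = 3 - 0 = 3 + 0 = 3$)
$N{\left(M,A \right)} = 3 + 3 A$ ($N{\left(M,A \right)} = 3 + 3 \left(0 + A\right) = 3 + 3 A$)
$N{\left(11,J \right)} 84 = \left(3 + 3 \left(-12\right)\right) 84 = \left(3 - 36\right) 84 = \left(-33\right) 84 = -2772$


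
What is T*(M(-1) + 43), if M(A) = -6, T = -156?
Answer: -5772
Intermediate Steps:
T*(M(-1) + 43) = -156*(-6 + 43) = -156*37 = -5772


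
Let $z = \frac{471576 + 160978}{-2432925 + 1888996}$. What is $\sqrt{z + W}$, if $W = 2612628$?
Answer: $\frac{\sqrt{772968528626049082}}{543929} \approx 1616.4$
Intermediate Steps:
$z = - \frac{632554}{543929}$ ($z = \frac{632554}{-543929} = 632554 \left(- \frac{1}{543929}\right) = - \frac{632554}{543929} \approx -1.1629$)
$\sqrt{z + W} = \sqrt{- \frac{632554}{543929} + 2612628} = \sqrt{\frac{1421083502858}{543929}} = \frac{\sqrt{772968528626049082}}{543929}$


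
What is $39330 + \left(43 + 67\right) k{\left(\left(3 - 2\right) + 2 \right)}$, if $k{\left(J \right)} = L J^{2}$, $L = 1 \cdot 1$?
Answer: $40320$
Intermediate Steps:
$L = 1$
$k{\left(J \right)} = J^{2}$ ($k{\left(J \right)} = 1 J^{2} = J^{2}$)
$39330 + \left(43 + 67\right) k{\left(\left(3 - 2\right) + 2 \right)} = 39330 + \left(43 + 67\right) \left(\left(3 - 2\right) + 2\right)^{2} = 39330 + 110 \left(1 + 2\right)^{2} = 39330 + 110 \cdot 3^{2} = 39330 + 110 \cdot 9 = 39330 + 990 = 40320$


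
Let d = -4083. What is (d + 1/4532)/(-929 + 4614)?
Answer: -3700831/3340084 ≈ -1.1080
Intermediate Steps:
(d + 1/4532)/(-929 + 4614) = (-4083 + 1/4532)/(-929 + 4614) = (-4083 + 1/4532)/3685 = -18504155/4532*1/3685 = -3700831/3340084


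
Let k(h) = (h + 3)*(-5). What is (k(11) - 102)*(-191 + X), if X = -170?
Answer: 62092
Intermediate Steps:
k(h) = -15 - 5*h (k(h) = (3 + h)*(-5) = -15 - 5*h)
(k(11) - 102)*(-191 + X) = ((-15 - 5*11) - 102)*(-191 - 170) = ((-15 - 55) - 102)*(-361) = (-70 - 102)*(-361) = -172*(-361) = 62092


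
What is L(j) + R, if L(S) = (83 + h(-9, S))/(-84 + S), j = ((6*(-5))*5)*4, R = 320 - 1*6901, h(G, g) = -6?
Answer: -4501481/684 ≈ -6581.1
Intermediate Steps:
R = -6581 (R = 320 - 6901 = -6581)
j = -600 (j = -30*5*4 = -150*4 = -600)
L(S) = 77/(-84 + S) (L(S) = (83 - 6)/(-84 + S) = 77/(-84 + S))
L(j) + R = 77/(-84 - 600) - 6581 = 77/(-684) - 6581 = 77*(-1/684) - 6581 = -77/684 - 6581 = -4501481/684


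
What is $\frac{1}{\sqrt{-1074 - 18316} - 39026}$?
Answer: $- \frac{19513}{761524033} - \frac{i \sqrt{19390}}{1523048066} \approx -2.5624 \cdot 10^{-5} - 9.1427 \cdot 10^{-8} i$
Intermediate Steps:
$\frac{1}{\sqrt{-1074 - 18316} - 39026} = \frac{1}{\sqrt{-19390} - 39026} = \frac{1}{i \sqrt{19390} - 39026} = \frac{1}{-39026 + i \sqrt{19390}}$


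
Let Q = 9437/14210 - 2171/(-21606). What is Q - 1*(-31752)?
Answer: 187476419101/5904255 ≈ 31753.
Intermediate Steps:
Q = 4514341/5904255 (Q = 9437*(1/14210) - 2171*(-1/21606) = 9437/14210 + 167/1662 = 4514341/5904255 ≈ 0.76459)
Q - 1*(-31752) = 4514341/5904255 - 1*(-31752) = 4514341/5904255 + 31752 = 187476419101/5904255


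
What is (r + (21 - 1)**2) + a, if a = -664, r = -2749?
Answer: -3013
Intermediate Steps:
(r + (21 - 1)**2) + a = (-2749 + (21 - 1)**2) - 664 = (-2749 + 20**2) - 664 = (-2749 + 400) - 664 = -2349 - 664 = -3013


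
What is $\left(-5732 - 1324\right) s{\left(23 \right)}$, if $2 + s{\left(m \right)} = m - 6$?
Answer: $-105840$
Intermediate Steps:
$s{\left(m \right)} = -8 + m$ ($s{\left(m \right)} = -2 + \left(m - 6\right) = -2 + \left(-6 + m\right) = -8 + m$)
$\left(-5732 - 1324\right) s{\left(23 \right)} = \left(-5732 - 1324\right) \left(-8 + 23\right) = \left(-5732 - 1324\right) 15 = \left(-7056\right) 15 = -105840$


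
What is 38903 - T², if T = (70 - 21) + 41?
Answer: 30803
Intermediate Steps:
T = 90 (T = 49 + 41 = 90)
38903 - T² = 38903 - 1*90² = 38903 - 1*8100 = 38903 - 8100 = 30803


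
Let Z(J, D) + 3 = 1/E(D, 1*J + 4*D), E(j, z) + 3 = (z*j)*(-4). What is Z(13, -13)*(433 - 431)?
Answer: -12188/2031 ≈ -6.0010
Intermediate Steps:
E(j, z) = -3 - 4*j*z (E(j, z) = -3 + (z*j)*(-4) = -3 + (j*z)*(-4) = -3 - 4*j*z)
Z(J, D) = -3 + 1/(-3 - 4*D*(J + 4*D)) (Z(J, D) = -3 + 1/(-3 - 4*D*(1*J + 4*D)) = -3 + 1/(-3 - 4*D*(J + 4*D)))
Z(13, -13)*(433 - 431) = (2*(-5 - 6*(-13)*(13 + 4*(-13)))/(3 + 4*(-13)*(13 + 4*(-13))))*(433 - 431) = (2*(-5 - 6*(-13)*(13 - 52))/(3 + 4*(-13)*(13 - 52)))*2 = (2*(-5 - 6*(-13)*(-39))/(3 + 4*(-13)*(-39)))*2 = (2*(-5 - 3042)/(3 + 2028))*2 = (2*(-3047)/2031)*2 = (2*(1/2031)*(-3047))*2 = -6094/2031*2 = -12188/2031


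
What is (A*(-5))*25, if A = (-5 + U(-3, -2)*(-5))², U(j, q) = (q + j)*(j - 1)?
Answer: -1378125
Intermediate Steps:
U(j, q) = (-1 + j)*(j + q) (U(j, q) = (j + q)*(-1 + j) = (-1 + j)*(j + q))
A = 11025 (A = (-5 + ((-3)² - 1*(-3) - 1*(-2) - 3*(-2))*(-5))² = (-5 + (9 + 3 + 2 + 6)*(-5))² = (-5 + 20*(-5))² = (-5 - 100)² = (-105)² = 11025)
(A*(-5))*25 = (11025*(-5))*25 = -55125*25 = -1378125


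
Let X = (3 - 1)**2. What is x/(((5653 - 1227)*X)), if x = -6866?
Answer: -3433/8852 ≈ -0.38782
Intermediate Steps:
X = 4 (X = 2**2 = 4)
x/(((5653 - 1227)*X)) = -6866*1/(4*(5653 - 1227)) = -6866/(4426*4) = -6866/17704 = -6866*1/17704 = -3433/8852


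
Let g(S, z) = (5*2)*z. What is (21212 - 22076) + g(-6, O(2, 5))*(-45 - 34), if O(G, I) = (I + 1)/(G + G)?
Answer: -2049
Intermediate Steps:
O(G, I) = (1 + I)/(2*G) (O(G, I) = (1 + I)/((2*G)) = (1 + I)*(1/(2*G)) = (1 + I)/(2*G))
g(S, z) = 10*z
(21212 - 22076) + g(-6, O(2, 5))*(-45 - 34) = (21212 - 22076) + (10*((½)*(1 + 5)/2))*(-45 - 34) = -864 + (10*((½)*(½)*6))*(-79) = -864 + (10*(3/2))*(-79) = -864 + 15*(-79) = -864 - 1185 = -2049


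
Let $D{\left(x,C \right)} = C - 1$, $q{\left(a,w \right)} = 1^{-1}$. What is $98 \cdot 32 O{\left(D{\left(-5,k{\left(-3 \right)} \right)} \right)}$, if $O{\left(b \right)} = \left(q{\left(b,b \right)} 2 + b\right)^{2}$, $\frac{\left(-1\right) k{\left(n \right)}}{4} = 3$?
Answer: $379456$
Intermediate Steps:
$k{\left(n \right)} = -12$ ($k{\left(n \right)} = \left(-4\right) 3 = -12$)
$q{\left(a,w \right)} = 1$
$D{\left(x,C \right)} = -1 + C$ ($D{\left(x,C \right)} = C - 1 = -1 + C$)
$O{\left(b \right)} = \left(2 + b\right)^{2}$ ($O{\left(b \right)} = \left(1 \cdot 2 + b\right)^{2} = \left(2 + b\right)^{2}$)
$98 \cdot 32 O{\left(D{\left(-5,k{\left(-3 \right)} \right)} \right)} = 98 \cdot 32 \left(2 - 13\right)^{2} = 3136 \left(2 - 13\right)^{2} = 3136 \left(-11\right)^{2} = 3136 \cdot 121 = 379456$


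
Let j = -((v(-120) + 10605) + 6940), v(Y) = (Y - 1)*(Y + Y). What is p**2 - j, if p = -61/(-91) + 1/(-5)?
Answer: 9644305421/207025 ≈ 46585.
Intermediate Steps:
p = 214/455 (p = -61*(-1/91) + 1*(-1/5) = 61/91 - 1/5 = 214/455 ≈ 0.47033)
v(Y) = 2*Y*(-1 + Y) (v(Y) = (-1 + Y)*(2*Y) = 2*Y*(-1 + Y))
j = -46585 (j = -((2*(-120)*(-1 - 120) + 10605) + 6940) = -((2*(-120)*(-121) + 10605) + 6940) = -((29040 + 10605) + 6940) = -(39645 + 6940) = -1*46585 = -46585)
p**2 - j = (214/455)**2 - 1*(-46585) = 45796/207025 + 46585 = 9644305421/207025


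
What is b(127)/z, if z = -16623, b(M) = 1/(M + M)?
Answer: -1/4222242 ≈ -2.3684e-7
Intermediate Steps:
b(M) = 1/(2*M)
b(127)/z = ((½)/127)/(-16623) = ((½)*(1/127))*(-1/16623) = (1/254)*(-1/16623) = -1/4222242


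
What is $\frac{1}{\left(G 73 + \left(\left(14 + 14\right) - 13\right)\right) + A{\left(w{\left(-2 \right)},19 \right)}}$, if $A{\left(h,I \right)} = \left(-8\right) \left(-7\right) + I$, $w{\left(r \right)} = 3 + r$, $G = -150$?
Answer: $- \frac{1}{10860} \approx -9.2081 \cdot 10^{-5}$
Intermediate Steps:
$A{\left(h,I \right)} = 56 + I$
$\frac{1}{\left(G 73 + \left(\left(14 + 14\right) - 13\right)\right) + A{\left(w{\left(-2 \right)},19 \right)}} = \frac{1}{\left(\left(-150\right) 73 + \left(\left(14 + 14\right) - 13\right)\right) + \left(56 + 19\right)} = \frac{1}{\left(-10950 + \left(28 - 13\right)\right) + 75} = \frac{1}{\left(-10950 + 15\right) + 75} = \frac{1}{-10935 + 75} = \frac{1}{-10860} = - \frac{1}{10860}$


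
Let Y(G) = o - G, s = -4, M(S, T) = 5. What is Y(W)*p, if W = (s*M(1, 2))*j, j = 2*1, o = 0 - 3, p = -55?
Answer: -2035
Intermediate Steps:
o = -3
j = 2
W = -40 (W = -4*5*2 = -20*2 = -40)
Y(G) = -3 - G
Y(W)*p = (-3 - 1*(-40))*(-55) = (-3 + 40)*(-55) = 37*(-55) = -2035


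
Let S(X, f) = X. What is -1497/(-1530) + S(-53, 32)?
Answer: -26531/510 ≈ -52.022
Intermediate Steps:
-1497/(-1530) + S(-53, 32) = -1497/(-1530) - 53 = -1497*(-1/1530) - 53 = 499/510 - 53 = -26531/510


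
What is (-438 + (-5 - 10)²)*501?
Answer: -106713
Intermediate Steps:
(-438 + (-5 - 10)²)*501 = (-438 + (-15)²)*501 = (-438 + 225)*501 = -213*501 = -106713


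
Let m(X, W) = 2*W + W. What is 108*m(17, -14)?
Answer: -4536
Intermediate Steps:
m(X, W) = 3*W
108*m(17, -14) = 108*(3*(-14)) = 108*(-42) = -4536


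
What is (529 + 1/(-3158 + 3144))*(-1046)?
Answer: -3872815/7 ≈ -5.5326e+5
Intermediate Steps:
(529 + 1/(-3158 + 3144))*(-1046) = (529 + 1/(-14))*(-1046) = (529 - 1/14)*(-1046) = (7405/14)*(-1046) = -3872815/7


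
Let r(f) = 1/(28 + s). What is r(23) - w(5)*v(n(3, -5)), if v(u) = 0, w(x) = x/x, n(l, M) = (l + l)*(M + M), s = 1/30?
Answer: 30/841 ≈ 0.035672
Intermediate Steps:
s = 1/30 (s = 1*(1/30) = 1/30 ≈ 0.033333)
n(l, M) = 4*M*l (n(l, M) = (2*l)*(2*M) = 4*M*l)
r(f) = 30/841 (r(f) = 1/(28 + 1/30) = 1/(841/30) = 30/841)
w(x) = 1
r(23) - w(5)*v(n(3, -5)) = 30/841 - 0 = 30/841 - 1*0 = 30/841 + 0 = 30/841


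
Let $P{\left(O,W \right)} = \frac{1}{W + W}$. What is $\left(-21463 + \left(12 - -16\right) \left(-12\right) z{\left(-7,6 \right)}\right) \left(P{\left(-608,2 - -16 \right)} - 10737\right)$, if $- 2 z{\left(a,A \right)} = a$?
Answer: $\frac{8750675309}{36} \approx 2.4307 \cdot 10^{8}$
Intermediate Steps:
$z{\left(a,A \right)} = - \frac{a}{2}$
$P{\left(O,W \right)} = \frac{1}{2 W}$
$\left(-21463 + \left(12 - -16\right) \left(-12\right) z{\left(-7,6 \right)}\right) \left(P{\left(-608,2 - -16 \right)} - 10737\right) = \left(-21463 + \left(12 - -16\right) \left(-12\right) \left(\left(- \frac{1}{2}\right) \left(-7\right)\right)\right) \left(\frac{1}{2 \left(2 - -16\right)} - 10737\right) = \left(-21463 + \left(12 + 16\right) \left(-12\right) \frac{7}{2}\right) \left(\frac{1}{2 \left(2 + 16\right)} - 10737\right) = \left(-21463 + 28 \left(-12\right) \frac{7}{2}\right) \left(\frac{1}{2 \cdot 18} - 10737\right) = \left(-21463 - 1176\right) \left(\frac{1}{2} \cdot \frac{1}{18} - 10737\right) = \left(-21463 - 1176\right) \left(\frac{1}{36} - 10737\right) = \left(-22639\right) \left(- \frac{386531}{36}\right) = \frac{8750675309}{36}$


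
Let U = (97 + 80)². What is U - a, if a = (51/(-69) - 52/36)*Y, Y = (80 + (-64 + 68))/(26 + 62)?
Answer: 23780293/759 ≈ 31331.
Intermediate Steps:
Y = 21/22 (Y = (80 + 4)/88 = 84*(1/88) = 21/22 ≈ 0.95455)
a = -1582/759 (a = (51/(-69) - 52/36)*(21/22) = (51*(-1/69) - 52*1/36)*(21/22) = (-17/23 - 13/9)*(21/22) = -452/207*21/22 = -1582/759 ≈ -2.0843)
U = 31329 (U = 177² = 31329)
U - a = 31329 - 1*(-1582/759) = 31329 + 1582/759 = 23780293/759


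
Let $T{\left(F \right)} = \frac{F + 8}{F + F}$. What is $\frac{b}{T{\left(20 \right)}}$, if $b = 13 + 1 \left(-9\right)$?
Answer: $\frac{40}{7} \approx 5.7143$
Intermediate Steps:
$b = 4$ ($b = 13 - 9 = 4$)
$T{\left(F \right)} = \frac{8 + F}{2 F}$
$\frac{b}{T{\left(20 \right)}} = \frac{4}{\frac{1}{2} \cdot \frac{1}{20} \left(8 + 20\right)} = \frac{4}{\frac{1}{2} \cdot \frac{1}{20} \cdot 28} = \frac{4}{\frac{7}{10}} = 4 \cdot \frac{10}{7} = \frac{40}{7}$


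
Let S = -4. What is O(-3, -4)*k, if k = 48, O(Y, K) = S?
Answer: -192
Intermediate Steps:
O(Y, K) = -4
O(-3, -4)*k = -4*48 = -192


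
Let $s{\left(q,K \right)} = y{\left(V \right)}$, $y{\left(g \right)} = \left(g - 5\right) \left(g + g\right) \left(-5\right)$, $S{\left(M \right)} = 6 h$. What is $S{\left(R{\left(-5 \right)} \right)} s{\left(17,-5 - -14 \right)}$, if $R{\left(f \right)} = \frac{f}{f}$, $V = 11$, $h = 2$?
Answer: $-7920$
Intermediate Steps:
$R{\left(f \right)} = 1$
$S{\left(M \right)} = 12$ ($S{\left(M \right)} = 6 \cdot 2 = 12$)
$y{\left(g \right)} = - 10 g \left(-5 + g\right)$ ($y{\left(g \right)} = \left(-5 + g\right) 2 g \left(-5\right) = 2 g \left(-5 + g\right) \left(-5\right) = - 10 g \left(-5 + g\right)$)
$s{\left(q,K \right)} = -660$ ($s{\left(q,K \right)} = 10 \cdot 11 \left(5 - 11\right) = 10 \cdot 11 \left(-6\right) = -660$)
$S{\left(R{\left(-5 \right)} \right)} s{\left(17,-5 - -14 \right)} = 12 \left(-660\right) = -7920$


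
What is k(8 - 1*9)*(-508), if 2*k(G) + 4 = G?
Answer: 1270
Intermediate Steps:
k(G) = -2 + G/2
k(8 - 1*9)*(-508) = (-2 + (8 - 1*9)/2)*(-508) = (-2 + (8 - 9)/2)*(-508) = (-2 + (½)*(-1))*(-508) = (-2 - ½)*(-508) = -5/2*(-508) = 1270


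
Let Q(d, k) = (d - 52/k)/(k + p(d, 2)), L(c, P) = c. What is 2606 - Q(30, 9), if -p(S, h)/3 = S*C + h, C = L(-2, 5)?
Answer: 4291864/1647 ≈ 2605.9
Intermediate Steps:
C = -2
p(S, h) = -3*h + 6*S (p(S, h) = -3*(S*(-2) + h) = -3*(-2*S + h) = -3*(h - 2*S) = -3*h + 6*S)
Q(d, k) = (d - 52/k)/(-6 + k + 6*d) (Q(d, k) = (d - 52/k)/(k + (-3*2 + 6*d)) = (d - 52/k)/(k + (-6 + 6*d)) = (d - 52/k)/(-6 + k + 6*d))
2606 - Q(30, 9) = 2606 - (-52 + 30*9)/(9*(-6 + 9 + 6*30)) = 2606 - (-52 + 270)/(9*(-6 + 9 + 180)) = 2606 - 218/(9*183) = 2606 - 1*218/1647 = 2606 - 218/1647 = 4291864/1647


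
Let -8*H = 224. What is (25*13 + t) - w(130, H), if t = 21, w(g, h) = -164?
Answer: 510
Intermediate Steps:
H = -28 (H = -⅛*224 = -28)
(25*13 + t) - w(130, H) = (25*13 + 21) - 1*(-164) = (325 + 21) + 164 = 346 + 164 = 510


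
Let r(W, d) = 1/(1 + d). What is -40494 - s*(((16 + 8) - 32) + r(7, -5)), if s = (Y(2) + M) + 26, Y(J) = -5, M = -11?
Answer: -80823/2 ≈ -40412.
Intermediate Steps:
s = 10 (s = (-5 - 11) + 26 = -16 + 26 = 10)
-40494 - s*(((16 + 8) - 32) + r(7, -5)) = -40494 - 10*(((16 + 8) - 32) + 1/(1 - 5)) = -40494 - 10*((24 - 32) + 1/(-4)) = -40494 - 10*(-8 - 1/4) = -40494 - 10*(-33)/4 = -40494 - 1*(-165/2) = -40494 + 165/2 = -80823/2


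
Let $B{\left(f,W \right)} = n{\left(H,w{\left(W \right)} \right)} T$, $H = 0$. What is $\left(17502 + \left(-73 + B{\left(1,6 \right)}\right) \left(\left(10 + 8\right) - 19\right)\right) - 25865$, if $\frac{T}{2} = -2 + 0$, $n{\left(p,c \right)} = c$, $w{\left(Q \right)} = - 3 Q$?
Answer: $-8362$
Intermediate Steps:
$T = -4$ ($T = 2 \left(-2 + 0\right) = 2 \left(-2\right) = -4$)
$B{\left(f,W \right)} = 12 W$ ($B{\left(f,W \right)} = - 3 W \left(-4\right) = 12 W$)
$\left(17502 + \left(-73 + B{\left(1,6 \right)}\right) \left(\left(10 + 8\right) - 19\right)\right) - 25865 = \left(17502 + \left(-73 + 12 \cdot 6\right) \left(\left(10 + 8\right) - 19\right)\right) - 25865 = \left(17502 + \left(-73 + 72\right) \left(18 - 19\right)\right) - 25865 = \left(17502 - -1\right) - 25865 = \left(17502 + 1\right) - 25865 = 17503 - 25865 = -8362$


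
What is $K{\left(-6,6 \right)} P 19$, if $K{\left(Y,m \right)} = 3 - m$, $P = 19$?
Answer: $-1083$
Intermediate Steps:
$K{\left(-6,6 \right)} P 19 = \left(3 - 6\right) 19 \cdot 19 = \left(-3\right) 19 \cdot 19 = \left(-57\right) 19 = -1083$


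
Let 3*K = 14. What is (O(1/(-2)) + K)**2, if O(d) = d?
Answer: 625/36 ≈ 17.361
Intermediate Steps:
K = 14/3 (K = (1/3)*14 = 14/3 ≈ 4.6667)
(O(1/(-2)) + K)**2 = (1/(-2) + 14/3)**2 = (-1/2 + 14/3)**2 = (25/6)**2 = 625/36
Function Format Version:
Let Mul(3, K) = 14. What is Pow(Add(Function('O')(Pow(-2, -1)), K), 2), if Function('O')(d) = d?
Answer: Rational(625, 36) ≈ 17.361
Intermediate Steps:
K = Rational(14, 3) (K = Mul(Rational(1, 3), 14) = Rational(14, 3) ≈ 4.6667)
Pow(Add(Function('O')(Pow(-2, -1)), K), 2) = Pow(Add(Pow(-2, -1), Rational(14, 3)), 2) = Pow(Add(Rational(-1, 2), Rational(14, 3)), 2) = Pow(Rational(25, 6), 2) = Rational(625, 36)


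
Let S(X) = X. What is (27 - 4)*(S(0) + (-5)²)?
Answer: 575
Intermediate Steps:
(27 - 4)*(S(0) + (-5)²) = (27 - 4)*(0 + (-5)²) = 23*(0 + 25) = 23*25 = 575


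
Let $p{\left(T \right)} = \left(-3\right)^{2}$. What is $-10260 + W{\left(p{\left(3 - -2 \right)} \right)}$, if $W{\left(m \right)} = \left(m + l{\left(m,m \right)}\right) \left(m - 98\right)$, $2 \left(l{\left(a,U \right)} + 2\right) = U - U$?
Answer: $-10883$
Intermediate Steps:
$p{\left(T \right)} = 9$
$l{\left(a,U \right)} = -2$ ($l{\left(a,U \right)} = -2 + \frac{U - U}{2} = -2 + \frac{1}{2} \cdot 0 = -2 + 0 = -2$)
$W{\left(m \right)} = \left(-98 + m\right) \left(-2 + m\right)$ ($W{\left(m \right)} = \left(m - 2\right) \left(m - 98\right) = \left(-2 + m\right) \left(-98 + m\right) = \left(-98 + m\right) \left(-2 + m\right)$)
$-10260 + W{\left(p{\left(3 - -2 \right)} \right)} = -10260 + \left(196 + 9^{2} - 900\right) = -10260 + \left(196 + 81 - 900\right) = -10260 - 623 = -10883$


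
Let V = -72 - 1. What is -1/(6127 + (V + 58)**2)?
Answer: -1/6352 ≈ -0.00015743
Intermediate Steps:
V = -73
-1/(6127 + (V + 58)**2) = -1/(6127 + (-73 + 58)**2) = -1/(6127 + (-15)**2) = -1/(6127 + 225) = -1/6352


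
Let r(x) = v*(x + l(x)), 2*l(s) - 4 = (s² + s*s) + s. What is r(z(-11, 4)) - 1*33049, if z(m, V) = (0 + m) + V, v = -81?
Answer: -72659/2 ≈ -36330.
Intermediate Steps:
l(s) = 2 + s² + s/2 (l(s) = 2 + ((s² + s*s) + s)/2 = 2 + ((s² + s²) + s)/2 = 2 + (2*s² + s)/2 = 2 + (s + 2*s²)/2 = 2 + (s² + s/2) = 2 + s² + s/2)
z(m, V) = V + m (z(m, V) = m + V = V + m)
r(x) = -162 - 81*x² - 243*x/2 (r(x) = -81*(x + (2 + x² + x/2)) = -81*(2 + x² + 3*x/2) = -162 - 81*x² - 243*x/2)
r(z(-11, 4)) - 1*33049 = (-162 - 81*(4 - 11)² - 243*(4 - 11)/2) - 1*33049 = (-162 - 81*(-7)² - 243/2*(-7)) - 33049 = (-162 - 81*49 + 1701/2) - 33049 = (-162 - 3969 + 1701/2) - 33049 = -6561/2 - 33049 = -72659/2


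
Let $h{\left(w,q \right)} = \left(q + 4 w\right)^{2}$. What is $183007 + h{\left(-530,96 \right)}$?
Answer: $4279583$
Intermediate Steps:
$183007 + h{\left(-530,96 \right)} = 183007 + \left(96 + 4 \left(-530\right)\right)^{2} = 183007 + \left(96 - 2120\right)^{2} = 183007 + \left(-2024\right)^{2} = 183007 + 4096576 = 4279583$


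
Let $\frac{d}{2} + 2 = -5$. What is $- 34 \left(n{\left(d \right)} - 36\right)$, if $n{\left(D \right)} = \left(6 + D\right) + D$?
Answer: $1972$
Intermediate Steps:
$d = -14$ ($d = -4 + 2 \left(-5\right) = -4 - 10 = -14$)
$n{\left(D \right)} = 6 + 2 D$
$- 34 \left(n{\left(d \right)} - 36\right) = - 34 \left(\left(6 + 2 \left(-14\right)\right) - 36\right) = - 34 \left(\left(6 - 28\right) - 36\right) = - 34 \left(-22 - 36\right) = \left(-34\right) \left(-58\right) = 1972$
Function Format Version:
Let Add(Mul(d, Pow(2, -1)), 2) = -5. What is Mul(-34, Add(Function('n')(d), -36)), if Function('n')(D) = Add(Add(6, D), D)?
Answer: 1972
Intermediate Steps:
d = -14 (d = Add(-4, Mul(2, -5)) = Add(-4, -10) = -14)
Function('n')(D) = Add(6, Mul(2, D))
Mul(-34, Add(Function('n')(d), -36)) = Mul(-34, Add(Add(6, Mul(2, -14)), -36)) = Mul(-34, Add(Add(6, -28), -36)) = Mul(-34, Add(-22, -36)) = Mul(-34, -58) = 1972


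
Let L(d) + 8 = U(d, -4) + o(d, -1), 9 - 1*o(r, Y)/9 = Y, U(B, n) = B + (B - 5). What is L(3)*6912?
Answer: 573696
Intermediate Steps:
U(B, n) = -5 + 2*B (U(B, n) = B + (-5 + B) = -5 + 2*B)
o(r, Y) = 81 - 9*Y
L(d) = 77 + 2*d (L(d) = -8 + ((-5 + 2*d) + (81 - 9*(-1))) = -8 + ((-5 + 2*d) + (81 + 9)) = -8 + ((-5 + 2*d) + 90) = -8 + (85 + 2*d) = 77 + 2*d)
L(3)*6912 = (77 + 2*3)*6912 = (77 + 6)*6912 = 83*6912 = 573696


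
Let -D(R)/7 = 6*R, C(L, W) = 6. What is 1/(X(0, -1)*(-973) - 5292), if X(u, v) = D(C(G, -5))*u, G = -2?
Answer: -1/5292 ≈ -0.00018896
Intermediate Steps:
D(R) = -42*R
X(u, v) = -252*u (X(u, v) = (-42*6)*u = -252*u)
1/(X(0, -1)*(-973) - 5292) = 1/(-252*0*(-973) - 5292) = 1/(0*(-973) - 5292) = 1/(0 - 5292) = 1/(-5292) = -1/5292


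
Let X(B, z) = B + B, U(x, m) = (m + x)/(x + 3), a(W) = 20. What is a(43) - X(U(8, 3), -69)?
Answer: 18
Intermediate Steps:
U(x, m) = (m + x)/(3 + x)
X(B, z) = 2*B
a(43) - X(U(8, 3), -69) = 20 - 2*(3 + 8)/(3 + 8) = 20 - 2*11/11 = 20 - 2*(1/11)*11 = 20 - 2 = 18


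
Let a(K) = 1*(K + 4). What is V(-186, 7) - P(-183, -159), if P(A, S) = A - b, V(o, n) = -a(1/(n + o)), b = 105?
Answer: 50837/179 ≈ 284.01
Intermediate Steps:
a(K) = 4 + K (a(K) = 1*(4 + K) = 4 + K)
V(o, n) = -4 - 1/(n + o) (V(o, n) = -(4 + 1/(n + o)) = -4 - 1/(n + o))
P(A, S) = -105 + A (P(A, S) = A - 1*105 = A - 105 = -105 + A)
V(-186, 7) - P(-183, -159) = (-4 - 1/(7 - 186)) - (-105 - 183) = (-4 - 1/(-179)) - 1*(-288) = (-4 - 1*(-1/179)) + 288 = (-4 + 1/179) + 288 = -715/179 + 288 = 50837/179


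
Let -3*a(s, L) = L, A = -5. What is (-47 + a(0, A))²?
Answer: 18496/9 ≈ 2055.1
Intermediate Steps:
a(s, L) = -L/3
(-47 + a(0, A))² = (-47 - ⅓*(-5))² = (-47 + 5/3)² = (-136/3)² = 18496/9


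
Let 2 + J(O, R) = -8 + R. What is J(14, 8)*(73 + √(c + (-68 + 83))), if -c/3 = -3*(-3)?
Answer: -146 - 4*I*√3 ≈ -146.0 - 6.9282*I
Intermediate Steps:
c = -27 (c = -(-9)*(-3) = -3*9 = -27)
J(O, R) = -10 + R (J(O, R) = -2 + (-8 + R) = -10 + R)
J(14, 8)*(73 + √(c + (-68 + 83))) = (-10 + 8)*(73 + √(-27 + (-68 + 83))) = -2*(73 + √(-27 + 15)) = -2*(73 + √(-12)) = -2*(73 + 2*I*√3) = -146 - 4*I*√3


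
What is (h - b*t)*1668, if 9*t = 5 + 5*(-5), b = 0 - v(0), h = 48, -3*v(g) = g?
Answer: 80064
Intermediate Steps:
v(g) = -g/3
b = 0 (b = 0 - (-1)*0/3 = 0 - 1*0 = 0 + 0 = 0)
t = -20/9 (t = (5 + 5*(-5))/9 = (5 - 25)/9 = (1/9)*(-20) = -20/9 ≈ -2.2222)
(h - b*t)*1668 = (48 - 0*(-20)/9)*1668 = (48 - 1*0)*1668 = (48 + 0)*1668 = 48*1668 = 80064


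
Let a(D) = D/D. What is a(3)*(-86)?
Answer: -86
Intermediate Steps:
a(D) = 1
a(3)*(-86) = 1*(-86) = -86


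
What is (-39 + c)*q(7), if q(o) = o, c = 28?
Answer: -77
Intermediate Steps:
(-39 + c)*q(7) = (-39 + 28)*7 = -11*7 = -77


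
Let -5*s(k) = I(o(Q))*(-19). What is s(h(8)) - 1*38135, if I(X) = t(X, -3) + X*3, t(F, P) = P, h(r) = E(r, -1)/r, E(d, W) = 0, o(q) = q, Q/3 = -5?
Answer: -191587/5 ≈ -38317.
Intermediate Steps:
Q = -15 (Q = 3*(-5) = -15)
h(r) = 0 (h(r) = 0/r = 0)
I(X) = -3 + 3*X (I(X) = -3 + X*3 = -3 + 3*X)
s(k) = -912/5 (s(k) = -(-3 + 3*(-15))*(-19)/5 = -(-3 - 45)*(-19)/5 = -(-48)*(-19)/5 = -1/5*912 = -912/5)
s(h(8)) - 1*38135 = -912/5 - 1*38135 = -912/5 - 38135 = -191587/5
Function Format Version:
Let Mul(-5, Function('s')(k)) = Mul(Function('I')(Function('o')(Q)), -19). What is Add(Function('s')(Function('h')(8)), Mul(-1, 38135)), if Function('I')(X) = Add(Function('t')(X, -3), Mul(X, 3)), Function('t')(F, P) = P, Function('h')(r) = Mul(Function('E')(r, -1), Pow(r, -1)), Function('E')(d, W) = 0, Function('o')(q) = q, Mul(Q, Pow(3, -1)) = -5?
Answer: Rational(-191587, 5) ≈ -38317.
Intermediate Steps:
Q = -15 (Q = Mul(3, -5) = -15)
Function('h')(r) = 0 (Function('h')(r) = Mul(0, Pow(r, -1)) = 0)
Function('I')(X) = Add(-3, Mul(3, X)) (Function('I')(X) = Add(-3, Mul(X, 3)) = Add(-3, Mul(3, X)))
Function('s')(k) = Rational(-912, 5) (Function('s')(k) = Mul(Rational(-1, 5), Mul(Add(-3, Mul(3, -15)), -19)) = Mul(Rational(-1, 5), Mul(Add(-3, -45), -19)) = Mul(Rational(-1, 5), Mul(-48, -19)) = Mul(Rational(-1, 5), 912) = Rational(-912, 5))
Add(Function('s')(Function('h')(8)), Mul(-1, 38135)) = Add(Rational(-912, 5), Mul(-1, 38135)) = Add(Rational(-912, 5), -38135) = Rational(-191587, 5)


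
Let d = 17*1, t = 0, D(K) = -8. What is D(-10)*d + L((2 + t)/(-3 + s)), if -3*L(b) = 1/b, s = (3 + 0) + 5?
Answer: -821/6 ≈ -136.83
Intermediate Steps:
s = 8 (s = 3 + 5 = 8)
L(b) = -1/(3*b)
d = 17
D(-10)*d + L((2 + t)/(-3 + s)) = -8*17 - (-3 + 8)/(2 + 0)/3 = -136 - 1/(3*(2/5)) = -136 - 1/(3*(2*(⅕))) = -136 - 1/(3*⅖) = -136 - ⅓*5/2 = -136 - ⅚ = -821/6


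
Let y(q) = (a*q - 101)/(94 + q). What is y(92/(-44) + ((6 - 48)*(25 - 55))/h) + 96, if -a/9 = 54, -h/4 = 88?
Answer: 979834/7773 ≈ 126.06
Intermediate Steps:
h = -352 (h = -4*88 = -352)
a = -486 (a = -9*54 = -486)
y(q) = (-101 - 486*q)/(94 + q) (y(q) = (-486*q - 101)/(94 + q) = (-101 - 486*q)/(94 + q))
y(92/(-44) + ((6 - 48)*(25 - 55))/h) + 96 = (-101 - 486*(92/(-44) + ((6 - 48)*(25 - 55))/(-352)))/(94 + (92/(-44) + ((6 - 48)*(25 - 55))/(-352))) + 96 = (-101 - 486*(92*(-1/44) - 42*(-30)*(-1/352)))/(94 + (92*(-1/44) - 42*(-30)*(-1/352))) + 96 = (-101 - 486*(-23/11 + 1260*(-1/352)))/(94 + (-23/11 + 1260*(-1/352))) + 96 = (-101 - 486*(-23/11 - 315/88))/(94 + (-23/11 - 315/88)) + 96 = (-101 - 486*(-499/88))/(94 - 499/88) + 96 = (-101 + 121257/44)/(7773/88) + 96 = (88/7773)*(116813/44) + 96 = 233626/7773 + 96 = 979834/7773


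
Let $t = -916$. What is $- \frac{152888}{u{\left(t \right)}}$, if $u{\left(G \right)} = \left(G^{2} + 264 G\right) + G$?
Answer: $- \frac{38222}{149079} \approx -0.25639$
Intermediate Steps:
$u{\left(G \right)} = G^{2} + 265 G$
$- \frac{152888}{u{\left(t \right)}} = - \frac{152888}{\left(-916\right) \left(265 - 916\right)} = - \frac{152888}{\left(-916\right) \left(-651\right)} = - \frac{152888}{596316} = \left(-152888\right) \frac{1}{596316} = - \frac{38222}{149079}$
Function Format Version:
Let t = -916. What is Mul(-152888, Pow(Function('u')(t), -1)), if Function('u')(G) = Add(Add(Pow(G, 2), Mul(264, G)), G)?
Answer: Rational(-38222, 149079) ≈ -0.25639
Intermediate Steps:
Function('u')(G) = Add(Pow(G, 2), Mul(265, G))
Mul(-152888, Pow(Function('u')(t), -1)) = Mul(-152888, Pow(Mul(-916, Add(265, -916)), -1)) = Mul(-152888, Pow(Mul(-916, -651), -1)) = Mul(-152888, Pow(596316, -1)) = Mul(-152888, Rational(1, 596316)) = Rational(-38222, 149079)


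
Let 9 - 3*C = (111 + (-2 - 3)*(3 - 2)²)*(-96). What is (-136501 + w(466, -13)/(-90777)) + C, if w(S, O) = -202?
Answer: -12082963160/90777 ≈ -1.3311e+5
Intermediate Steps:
C = 3395 (C = 3 - (111 + (-2 - 3)*(3 - 2)²)*(-96)/3 = 3 - (111 - 5*1²)*(-96)/3 = 3 - (111 - 5*1)*(-96)/3 = 3 - (111 - 5)*(-96)/3 = 3 - 106*(-96)/3 = 3 - ⅓*(-10176) = 3 + 3392 = 3395)
(-136501 + w(466, -13)/(-90777)) + C = (-136501 - 202/(-90777)) + 3395 = (-136501 - 202*(-1/90777)) + 3395 = (-136501 + 202/90777) + 3395 = -12391151075/90777 + 3395 = -12082963160/90777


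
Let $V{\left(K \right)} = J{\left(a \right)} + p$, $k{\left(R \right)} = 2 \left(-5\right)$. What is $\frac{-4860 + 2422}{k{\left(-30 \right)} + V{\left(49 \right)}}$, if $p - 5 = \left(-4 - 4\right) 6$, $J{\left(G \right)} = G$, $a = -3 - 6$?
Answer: $\frac{1219}{31} \approx 39.323$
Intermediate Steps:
$a = -9$ ($a = -3 - 6 = -9$)
$p = -43$ ($p = 5 + \left(-4 - 4\right) 6 = 5 - 48 = -43$)
$k{\left(R \right)} = -10$
$V{\left(K \right)} = -52$ ($V{\left(K \right)} = -9 - 43 = -52$)
$\frac{-4860 + 2422}{k{\left(-30 \right)} + V{\left(49 \right)}} = \frac{-4860 + 2422}{-10 - 52} = - \frac{2438}{-62} = \left(-2438\right) \left(- \frac{1}{62}\right) = \frac{1219}{31}$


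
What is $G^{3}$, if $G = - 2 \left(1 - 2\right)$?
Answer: $8$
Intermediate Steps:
$G = 2$ ($G = \left(-2\right) \left(-1\right) = 2$)
$G^{3} = 2^{3} = 8$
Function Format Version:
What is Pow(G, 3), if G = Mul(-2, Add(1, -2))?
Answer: 8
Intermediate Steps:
G = 2 (G = Mul(-2, -1) = 2)
Pow(G, 3) = Pow(2, 3) = 8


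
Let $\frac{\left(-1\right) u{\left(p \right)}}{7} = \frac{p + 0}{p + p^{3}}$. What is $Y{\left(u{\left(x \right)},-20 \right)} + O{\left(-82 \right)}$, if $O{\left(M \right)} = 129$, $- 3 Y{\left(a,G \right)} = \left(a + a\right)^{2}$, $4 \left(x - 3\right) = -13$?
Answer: $\frac{61667}{867} \approx 71.127$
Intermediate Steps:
$x = - \frac{1}{4}$ ($x = 3 + \frac{1}{4} \left(-13\right) = 3 - \frac{13}{4} = - \frac{1}{4} \approx -0.25$)
$u{\left(p \right)} = - \frac{7 p}{p + p^{3}}$ ($u{\left(p \right)} = - 7 \frac{p + 0}{p + p^{3}} = - 7 \frac{p}{p + p^{3}} = - \frac{7 p}{p + p^{3}}$)
$Y{\left(a,G \right)} = - \frac{4 a^{2}}{3}$ ($Y{\left(a,G \right)} = - \frac{\left(a + a\right)^{2}}{3} = - \frac{\left(2 a\right)^{2}}{3} = - \frac{4 a^{2}}{3}$)
$Y{\left(u{\left(x \right)},-20 \right)} + O{\left(-82 \right)} = - \frac{4 \left(- \frac{7}{1 + \left(- \frac{1}{4}\right)^{2}}\right)^{2}}{3} + 129 = - \frac{4 \left(- \frac{7}{1 + \frac{1}{16}}\right)^{2}}{3} + 129 = - \frac{4 \left(- \frac{7}{\frac{17}{16}}\right)^{2}}{3} + 129 = - \frac{4 \left(\left(-7\right) \frac{16}{17}\right)^{2}}{3} + 129 = - \frac{4 \left(- \frac{112}{17}\right)^{2}}{3} + 129 = \left(- \frac{4}{3}\right) \frac{12544}{289} + 129 = - \frac{50176}{867} + 129 = \frac{61667}{867}$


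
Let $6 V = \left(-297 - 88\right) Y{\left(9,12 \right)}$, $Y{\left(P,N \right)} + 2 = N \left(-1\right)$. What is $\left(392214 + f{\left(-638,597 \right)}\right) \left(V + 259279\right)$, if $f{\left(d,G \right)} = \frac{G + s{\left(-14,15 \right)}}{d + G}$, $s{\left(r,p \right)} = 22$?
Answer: $\frac{12551075542460}{123} \approx 1.0204 \cdot 10^{11}$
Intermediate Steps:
$Y{\left(P,N \right)} = -2 - N$ ($Y{\left(P,N \right)} = -2 + N \left(-1\right) = -2 - N$)
$f{\left(d,G \right)} = \frac{22 + G}{G + d}$ ($f{\left(d,G \right)} = \frac{G + 22}{d + G} = \frac{22 + G}{G + d}$)
$V = \frac{2695}{3}$ ($V = \frac{\left(-297 - 88\right) \left(-2 - 12\right)}{6} = \frac{\left(-385\right) \left(-2 - 12\right)}{6} = \frac{\left(-385\right) \left(-14\right)}{6} = \frac{1}{6} \cdot 5390 = \frac{2695}{3} \approx 898.33$)
$\left(392214 + f{\left(-638,597 \right)}\right) \left(V + 259279\right) = \left(392214 + \frac{22 + 597}{597 - 638}\right) \left(\frac{2695}{3} + 259279\right) = \left(392214 + \frac{1}{-41} \cdot 619\right) \frac{780532}{3} = \left(392214 - \frac{619}{41}\right) \frac{780532}{3} = \frac{16080155}{41} \cdot \frac{780532}{3} = \frac{12551075542460}{123}$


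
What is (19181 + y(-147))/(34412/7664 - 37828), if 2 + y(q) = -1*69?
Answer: -348712/690189 ≈ -0.50524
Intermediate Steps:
y(q) = -71 (y(q) = -2 - 1*69 = -2 - 69 = -71)
(19181 + y(-147))/(34412/7664 - 37828) = (19181 - 71)/(34412/7664 - 37828) = 19110/(34412*(1/7664) - 37828) = 19110/(8603/1916 - 37828) = 19110/(-72469845/1916) = 19110*(-1916/72469845) = -348712/690189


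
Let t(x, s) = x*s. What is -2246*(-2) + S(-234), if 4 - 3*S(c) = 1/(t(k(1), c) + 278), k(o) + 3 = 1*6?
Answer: 5715521/1272 ≈ 4493.3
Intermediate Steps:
k(o) = 3 (k(o) = -3 + 1*6 = -3 + 6 = 3)
t(x, s) = s*x
S(c) = 4/3 - 1/(3*(278 + 3*c)) (S(c) = 4/3 - 1/(3*(c*3 + 278)) = 4/3 - 1/(3*(3*c + 278)) = 4/3 - 1/(3*(278 + 3*c)))
-2246*(-2) + S(-234) = -2246*(-2) + (1111 + 12*(-234))/(3*(278 + 3*(-234))) = 4492 + (1111 - 2808)/(3*(278 - 702)) = 4492 + (⅓)*(-1697)/(-424) = 4492 + (⅓)*(-1/424)*(-1697) = 4492 + 1697/1272 = 5715521/1272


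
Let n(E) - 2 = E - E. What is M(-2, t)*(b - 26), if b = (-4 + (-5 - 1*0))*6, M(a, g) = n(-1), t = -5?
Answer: -160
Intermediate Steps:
n(E) = 2 (n(E) = 2 + (E - E) = 2 + 0 = 2)
M(a, g) = 2
b = -54 (b = (-4 + (-5 + 0))*6 = (-4 - 5)*6 = -9*6 = -54)
M(-2, t)*(b - 26) = 2*(-54 - 26) = 2*(-80) = -160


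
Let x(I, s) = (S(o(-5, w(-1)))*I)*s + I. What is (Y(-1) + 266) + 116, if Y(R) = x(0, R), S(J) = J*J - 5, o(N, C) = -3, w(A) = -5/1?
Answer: 382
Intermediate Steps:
w(A) = -5 (w(A) = -5*1 = -5)
S(J) = -5 + J**2 (S(J) = J**2 - 5 = -5 + J**2)
x(I, s) = I + 4*I*s (x(I, s) = ((-5 + (-3)**2)*I)*s + I = ((-5 + 9)*I)*s + I = (4*I)*s + I = 4*I*s + I = I + 4*I*s)
Y(R) = 0 (Y(R) = 0*(1 + 4*R) = 0)
(Y(-1) + 266) + 116 = (0 + 266) + 116 = 266 + 116 = 382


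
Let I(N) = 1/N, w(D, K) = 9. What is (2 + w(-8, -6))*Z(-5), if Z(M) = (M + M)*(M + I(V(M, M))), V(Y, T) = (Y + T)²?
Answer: 5489/10 ≈ 548.90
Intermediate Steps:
V(Y, T) = (T + Y)²
I(N) = 1/N
Z(M) = 2*M*(M + 1/(4*M²)) (Z(M) = (M + M)*(M + 1/((M + M)²)) = (2*M)*(M + 1/((2*M)²)) = (2*M)*(M + 1/(4*M²)) = 2*M*(M + 1/(4*M²)))
(2 + w(-8, -6))*Z(-5) = (2 + 9)*((½)*(1 + 4*(-5)³)/(-5)) = 11*((½)*(-⅕)*(1 + 4*(-125))) = 11*((½)*(-⅕)*(1 - 500)) = 11*((½)*(-⅕)*(-499)) = 11*(499/10) = 5489/10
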